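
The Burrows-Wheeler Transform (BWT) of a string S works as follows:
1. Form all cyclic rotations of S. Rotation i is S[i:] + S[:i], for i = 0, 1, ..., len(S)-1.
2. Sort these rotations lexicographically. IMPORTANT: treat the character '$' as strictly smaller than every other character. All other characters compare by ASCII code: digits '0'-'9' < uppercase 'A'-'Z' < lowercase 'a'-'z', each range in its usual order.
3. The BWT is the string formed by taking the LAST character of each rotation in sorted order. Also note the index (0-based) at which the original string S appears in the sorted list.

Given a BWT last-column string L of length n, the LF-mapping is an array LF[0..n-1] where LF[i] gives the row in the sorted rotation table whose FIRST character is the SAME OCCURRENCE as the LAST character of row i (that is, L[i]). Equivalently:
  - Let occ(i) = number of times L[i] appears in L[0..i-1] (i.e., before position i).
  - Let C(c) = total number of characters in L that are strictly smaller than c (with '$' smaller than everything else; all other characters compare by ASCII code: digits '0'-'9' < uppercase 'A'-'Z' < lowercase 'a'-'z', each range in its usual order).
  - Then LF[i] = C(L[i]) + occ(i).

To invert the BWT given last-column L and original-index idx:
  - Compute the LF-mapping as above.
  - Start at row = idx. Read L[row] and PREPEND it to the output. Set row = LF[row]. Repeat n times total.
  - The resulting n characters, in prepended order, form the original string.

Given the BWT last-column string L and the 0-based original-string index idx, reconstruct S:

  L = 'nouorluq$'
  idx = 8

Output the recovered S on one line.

LF mapping: 2 3 7 4 6 1 8 5 0
Walk LF starting at row 8, prepending L[row]:
  step 1: row=8, L[8]='$', prepend. Next row=LF[8]=0
  step 2: row=0, L[0]='n', prepend. Next row=LF[0]=2
  step 3: row=2, L[2]='u', prepend. Next row=LF[2]=7
  step 4: row=7, L[7]='q', prepend. Next row=LF[7]=5
  step 5: row=5, L[5]='l', prepend. Next row=LF[5]=1
  step 6: row=1, L[1]='o', prepend. Next row=LF[1]=3
  step 7: row=3, L[3]='o', prepend. Next row=LF[3]=4
  step 8: row=4, L[4]='r', prepend. Next row=LF[4]=6
  step 9: row=6, L[6]='u', prepend. Next row=LF[6]=8
Reversed output: uroolqun$

Answer: uroolqun$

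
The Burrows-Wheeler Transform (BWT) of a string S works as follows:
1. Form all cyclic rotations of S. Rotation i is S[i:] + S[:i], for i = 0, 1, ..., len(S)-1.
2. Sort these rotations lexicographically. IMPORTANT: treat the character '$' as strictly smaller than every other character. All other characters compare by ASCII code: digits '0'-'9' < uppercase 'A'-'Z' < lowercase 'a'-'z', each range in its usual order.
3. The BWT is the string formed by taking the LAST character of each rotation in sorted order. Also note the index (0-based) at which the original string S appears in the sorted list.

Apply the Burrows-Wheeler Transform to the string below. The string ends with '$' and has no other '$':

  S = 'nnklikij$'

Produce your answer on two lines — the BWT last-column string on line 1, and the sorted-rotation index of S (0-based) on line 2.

Answer: jkliinkn$
8

Derivation:
All 9 rotations (rotation i = S[i:]+S[:i]):
  rot[0] = nnklikij$
  rot[1] = nklikij$n
  rot[2] = klikij$nn
  rot[3] = likij$nnk
  rot[4] = ikij$nnkl
  rot[5] = kij$nnkli
  rot[6] = ij$nnklik
  rot[7] = j$nnkliki
  rot[8] = $nnklikij
Sorted (with $ < everything):
  sorted[0] = $nnklikij  (last char: 'j')
  sorted[1] = ij$nnklik  (last char: 'k')
  sorted[2] = ikij$nnkl  (last char: 'l')
  sorted[3] = j$nnkliki  (last char: 'i')
  sorted[4] = kij$nnkli  (last char: 'i')
  sorted[5] = klikij$nn  (last char: 'n')
  sorted[6] = likij$nnk  (last char: 'k')
  sorted[7] = nklikij$n  (last char: 'n')
  sorted[8] = nnklikij$  (last char: '$')
Last column: jkliinkn$
Original string S is at sorted index 8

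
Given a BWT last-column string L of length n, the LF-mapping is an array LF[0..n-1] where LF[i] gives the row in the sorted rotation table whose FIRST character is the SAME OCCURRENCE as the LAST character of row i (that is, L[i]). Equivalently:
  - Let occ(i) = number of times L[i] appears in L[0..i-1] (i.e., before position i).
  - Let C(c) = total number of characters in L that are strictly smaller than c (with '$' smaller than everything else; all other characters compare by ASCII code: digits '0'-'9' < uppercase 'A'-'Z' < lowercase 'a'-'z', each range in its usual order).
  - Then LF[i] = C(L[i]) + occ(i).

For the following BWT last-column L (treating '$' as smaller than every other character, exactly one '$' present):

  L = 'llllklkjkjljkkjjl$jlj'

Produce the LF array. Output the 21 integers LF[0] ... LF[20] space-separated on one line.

Answer: 13 14 15 16 8 17 9 1 10 2 18 3 11 12 4 5 19 0 6 20 7

Derivation:
Char counts: '$':1, 'j':7, 'k':5, 'l':8
C (first-col start): C('$')=0, C('j')=1, C('k')=8, C('l')=13
L[0]='l': occ=0, LF[0]=C('l')+0=13+0=13
L[1]='l': occ=1, LF[1]=C('l')+1=13+1=14
L[2]='l': occ=2, LF[2]=C('l')+2=13+2=15
L[3]='l': occ=3, LF[3]=C('l')+3=13+3=16
L[4]='k': occ=0, LF[4]=C('k')+0=8+0=8
L[5]='l': occ=4, LF[5]=C('l')+4=13+4=17
L[6]='k': occ=1, LF[6]=C('k')+1=8+1=9
L[7]='j': occ=0, LF[7]=C('j')+0=1+0=1
L[8]='k': occ=2, LF[8]=C('k')+2=8+2=10
L[9]='j': occ=1, LF[9]=C('j')+1=1+1=2
L[10]='l': occ=5, LF[10]=C('l')+5=13+5=18
L[11]='j': occ=2, LF[11]=C('j')+2=1+2=3
L[12]='k': occ=3, LF[12]=C('k')+3=8+3=11
L[13]='k': occ=4, LF[13]=C('k')+4=8+4=12
L[14]='j': occ=3, LF[14]=C('j')+3=1+3=4
L[15]='j': occ=4, LF[15]=C('j')+4=1+4=5
L[16]='l': occ=6, LF[16]=C('l')+6=13+6=19
L[17]='$': occ=0, LF[17]=C('$')+0=0+0=0
L[18]='j': occ=5, LF[18]=C('j')+5=1+5=6
L[19]='l': occ=7, LF[19]=C('l')+7=13+7=20
L[20]='j': occ=6, LF[20]=C('j')+6=1+6=7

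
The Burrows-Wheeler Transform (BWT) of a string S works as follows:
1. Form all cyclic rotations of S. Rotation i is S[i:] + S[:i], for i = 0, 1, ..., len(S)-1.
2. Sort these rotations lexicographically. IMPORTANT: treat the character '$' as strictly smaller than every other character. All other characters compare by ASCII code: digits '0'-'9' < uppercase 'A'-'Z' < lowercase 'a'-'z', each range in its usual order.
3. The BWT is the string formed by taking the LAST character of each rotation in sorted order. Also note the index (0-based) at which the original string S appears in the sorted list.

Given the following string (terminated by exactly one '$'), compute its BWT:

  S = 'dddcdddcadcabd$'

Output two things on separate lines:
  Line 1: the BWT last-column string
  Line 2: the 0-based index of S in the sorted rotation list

Answer: dccadddbaddddc$
14

Derivation:
All 15 rotations (rotation i = S[i:]+S[:i]):
  rot[0] = dddcdddcadcabd$
  rot[1] = ddcdddcadcabd$d
  rot[2] = dcdddcadcabd$dd
  rot[3] = cdddcadcabd$ddd
  rot[4] = dddcadcabd$dddc
  rot[5] = ddcadcabd$dddcd
  rot[6] = dcadcabd$dddcdd
  rot[7] = cadcabd$dddcddd
  rot[8] = adcabd$dddcdddc
  rot[9] = dcabd$dddcdddca
  rot[10] = cabd$dddcdddcad
  rot[11] = abd$dddcdddcadc
  rot[12] = bd$dddcdddcadca
  rot[13] = d$dddcdddcadcab
  rot[14] = $dddcdddcadcabd
Sorted (with $ < everything):
  sorted[0] = $dddcdddcadcabd  (last char: 'd')
  sorted[1] = abd$dddcdddcadc  (last char: 'c')
  sorted[2] = adcabd$dddcdddc  (last char: 'c')
  sorted[3] = bd$dddcdddcadca  (last char: 'a')
  sorted[4] = cabd$dddcdddcad  (last char: 'd')
  sorted[5] = cadcabd$dddcddd  (last char: 'd')
  sorted[6] = cdddcadcabd$ddd  (last char: 'd')
  sorted[7] = d$dddcdddcadcab  (last char: 'b')
  sorted[8] = dcabd$dddcdddca  (last char: 'a')
  sorted[9] = dcadcabd$dddcdd  (last char: 'd')
  sorted[10] = dcdddcadcabd$dd  (last char: 'd')
  sorted[11] = ddcadcabd$dddcd  (last char: 'd')
  sorted[12] = ddcdddcadcabd$d  (last char: 'd')
  sorted[13] = dddcadcabd$dddc  (last char: 'c')
  sorted[14] = dddcdddcadcabd$  (last char: '$')
Last column: dccadddbaddddc$
Original string S is at sorted index 14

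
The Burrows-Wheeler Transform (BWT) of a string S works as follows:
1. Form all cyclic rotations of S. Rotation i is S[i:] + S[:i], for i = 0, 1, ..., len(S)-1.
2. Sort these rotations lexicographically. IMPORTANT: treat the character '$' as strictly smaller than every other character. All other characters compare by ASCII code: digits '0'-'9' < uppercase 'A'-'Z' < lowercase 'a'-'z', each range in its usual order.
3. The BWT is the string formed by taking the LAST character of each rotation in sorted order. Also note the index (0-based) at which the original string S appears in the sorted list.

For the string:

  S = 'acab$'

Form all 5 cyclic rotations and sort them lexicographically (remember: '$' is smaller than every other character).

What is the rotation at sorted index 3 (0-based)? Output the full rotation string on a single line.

Answer: b$aca

Derivation:
All 5 rotations (rotation i = S[i:]+S[:i]):
  rot[0] = acab$
  rot[1] = cab$a
  rot[2] = ab$ac
  rot[3] = b$aca
  rot[4] = $acab
Sorted (with $ < everything):
  sorted[0] = $acab
  sorted[1] = ab$ac
  sorted[2] = acab$
  sorted[3] = b$aca
  sorted[4] = cab$a
sorted[3] = b$aca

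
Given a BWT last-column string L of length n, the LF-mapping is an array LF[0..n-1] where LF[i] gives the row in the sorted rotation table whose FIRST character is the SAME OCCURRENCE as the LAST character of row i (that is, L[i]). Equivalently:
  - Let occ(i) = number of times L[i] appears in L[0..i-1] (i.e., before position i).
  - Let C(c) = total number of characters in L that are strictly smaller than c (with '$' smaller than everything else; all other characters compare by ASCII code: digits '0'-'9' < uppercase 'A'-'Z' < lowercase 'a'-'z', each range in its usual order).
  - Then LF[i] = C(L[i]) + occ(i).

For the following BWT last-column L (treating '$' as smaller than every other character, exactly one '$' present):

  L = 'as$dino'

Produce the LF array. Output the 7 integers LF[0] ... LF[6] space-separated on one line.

Answer: 1 6 0 2 3 4 5

Derivation:
Char counts: '$':1, 'a':1, 'd':1, 'i':1, 'n':1, 'o':1, 's':1
C (first-col start): C('$')=0, C('a')=1, C('d')=2, C('i')=3, C('n')=4, C('o')=5, C('s')=6
L[0]='a': occ=0, LF[0]=C('a')+0=1+0=1
L[1]='s': occ=0, LF[1]=C('s')+0=6+0=6
L[2]='$': occ=0, LF[2]=C('$')+0=0+0=0
L[3]='d': occ=0, LF[3]=C('d')+0=2+0=2
L[4]='i': occ=0, LF[4]=C('i')+0=3+0=3
L[5]='n': occ=0, LF[5]=C('n')+0=4+0=4
L[6]='o': occ=0, LF[6]=C('o')+0=5+0=5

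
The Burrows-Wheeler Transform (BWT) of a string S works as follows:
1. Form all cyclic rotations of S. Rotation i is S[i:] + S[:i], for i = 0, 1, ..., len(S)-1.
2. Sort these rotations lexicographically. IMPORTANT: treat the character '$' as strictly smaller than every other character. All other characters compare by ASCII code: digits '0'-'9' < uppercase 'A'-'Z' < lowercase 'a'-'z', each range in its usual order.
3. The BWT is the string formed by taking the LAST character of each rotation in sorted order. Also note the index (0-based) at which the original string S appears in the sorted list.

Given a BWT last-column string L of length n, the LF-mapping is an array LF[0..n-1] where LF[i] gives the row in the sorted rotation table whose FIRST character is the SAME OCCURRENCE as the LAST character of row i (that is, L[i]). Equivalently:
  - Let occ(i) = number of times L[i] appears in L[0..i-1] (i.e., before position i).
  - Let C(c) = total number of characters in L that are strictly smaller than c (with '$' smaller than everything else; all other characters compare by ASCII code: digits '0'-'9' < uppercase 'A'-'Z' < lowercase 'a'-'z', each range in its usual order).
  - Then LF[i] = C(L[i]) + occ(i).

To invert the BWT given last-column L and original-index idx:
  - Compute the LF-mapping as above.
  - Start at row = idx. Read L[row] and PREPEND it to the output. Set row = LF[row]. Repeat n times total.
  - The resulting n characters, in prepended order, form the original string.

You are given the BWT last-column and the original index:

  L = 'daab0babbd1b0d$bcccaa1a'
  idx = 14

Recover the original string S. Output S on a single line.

LF mapping: 20 5 6 11 1 12 7 13 14 21 3 15 2 22 0 16 17 18 19 8 9 4 10
Walk LF starting at row 14, prepending L[row]:
  step 1: row=14, L[14]='$', prepend. Next row=LF[14]=0
  step 2: row=0, L[0]='d', prepend. Next row=LF[0]=20
  step 3: row=20, L[20]='a', prepend. Next row=LF[20]=9
  step 4: row=9, L[9]='d', prepend. Next row=LF[9]=21
  step 5: row=21, L[21]='1', prepend. Next row=LF[21]=4
  step 6: row=4, L[4]='0', prepend. Next row=LF[4]=1
  step 7: row=1, L[1]='a', prepend. Next row=LF[1]=5
  step 8: row=5, L[5]='b', prepend. Next row=LF[5]=12
  step 9: row=12, L[12]='0', prepend. Next row=LF[12]=2
  step 10: row=2, L[2]='a', prepend. Next row=LF[2]=6
  step 11: row=6, L[6]='a', prepend. Next row=LF[6]=7
  step 12: row=7, L[7]='b', prepend. Next row=LF[7]=13
  step 13: row=13, L[13]='d', prepend. Next row=LF[13]=22
  step 14: row=22, L[22]='a', prepend. Next row=LF[22]=10
  step 15: row=10, L[10]='1', prepend. Next row=LF[10]=3
  step 16: row=3, L[3]='b', prepend. Next row=LF[3]=11
  step 17: row=11, L[11]='b', prepend. Next row=LF[11]=15
  step 18: row=15, L[15]='b', prepend. Next row=LF[15]=16
  step 19: row=16, L[16]='c', prepend. Next row=LF[16]=17
  step 20: row=17, L[17]='c', prepend. Next row=LF[17]=18
  step 21: row=18, L[18]='c', prepend. Next row=LF[18]=19
  step 22: row=19, L[19]='a', prepend. Next row=LF[19]=8
  step 23: row=8, L[8]='b', prepend. Next row=LF[8]=14
Reversed output: bacccbbb1adbaa0ba01dad$

Answer: bacccbbb1adbaa0ba01dad$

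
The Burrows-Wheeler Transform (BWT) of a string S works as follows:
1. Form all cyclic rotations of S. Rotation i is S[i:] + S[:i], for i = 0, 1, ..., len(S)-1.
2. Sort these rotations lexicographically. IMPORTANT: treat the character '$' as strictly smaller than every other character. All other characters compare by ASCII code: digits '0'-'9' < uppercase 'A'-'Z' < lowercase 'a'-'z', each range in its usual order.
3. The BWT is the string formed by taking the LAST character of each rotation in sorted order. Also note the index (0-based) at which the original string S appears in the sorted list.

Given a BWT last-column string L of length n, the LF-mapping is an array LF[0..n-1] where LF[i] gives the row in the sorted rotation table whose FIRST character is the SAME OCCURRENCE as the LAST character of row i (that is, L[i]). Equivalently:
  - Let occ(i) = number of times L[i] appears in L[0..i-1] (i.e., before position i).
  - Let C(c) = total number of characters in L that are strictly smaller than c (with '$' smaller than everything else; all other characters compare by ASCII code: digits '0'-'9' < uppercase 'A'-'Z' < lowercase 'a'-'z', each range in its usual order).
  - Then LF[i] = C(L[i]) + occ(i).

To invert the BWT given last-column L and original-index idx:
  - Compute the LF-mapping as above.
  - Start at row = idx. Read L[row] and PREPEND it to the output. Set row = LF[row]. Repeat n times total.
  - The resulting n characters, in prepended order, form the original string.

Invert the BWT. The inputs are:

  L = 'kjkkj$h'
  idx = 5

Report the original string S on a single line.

LF mapping: 4 2 5 6 3 0 1
Walk LF starting at row 5, prepending L[row]:
  step 1: row=5, L[5]='$', prepend. Next row=LF[5]=0
  step 2: row=0, L[0]='k', prepend. Next row=LF[0]=4
  step 3: row=4, L[4]='j', prepend. Next row=LF[4]=3
  step 4: row=3, L[3]='k', prepend. Next row=LF[3]=6
  step 5: row=6, L[6]='h', prepend. Next row=LF[6]=1
  step 6: row=1, L[1]='j', prepend. Next row=LF[1]=2
  step 7: row=2, L[2]='k', prepend. Next row=LF[2]=5
Reversed output: kjhkjk$

Answer: kjhkjk$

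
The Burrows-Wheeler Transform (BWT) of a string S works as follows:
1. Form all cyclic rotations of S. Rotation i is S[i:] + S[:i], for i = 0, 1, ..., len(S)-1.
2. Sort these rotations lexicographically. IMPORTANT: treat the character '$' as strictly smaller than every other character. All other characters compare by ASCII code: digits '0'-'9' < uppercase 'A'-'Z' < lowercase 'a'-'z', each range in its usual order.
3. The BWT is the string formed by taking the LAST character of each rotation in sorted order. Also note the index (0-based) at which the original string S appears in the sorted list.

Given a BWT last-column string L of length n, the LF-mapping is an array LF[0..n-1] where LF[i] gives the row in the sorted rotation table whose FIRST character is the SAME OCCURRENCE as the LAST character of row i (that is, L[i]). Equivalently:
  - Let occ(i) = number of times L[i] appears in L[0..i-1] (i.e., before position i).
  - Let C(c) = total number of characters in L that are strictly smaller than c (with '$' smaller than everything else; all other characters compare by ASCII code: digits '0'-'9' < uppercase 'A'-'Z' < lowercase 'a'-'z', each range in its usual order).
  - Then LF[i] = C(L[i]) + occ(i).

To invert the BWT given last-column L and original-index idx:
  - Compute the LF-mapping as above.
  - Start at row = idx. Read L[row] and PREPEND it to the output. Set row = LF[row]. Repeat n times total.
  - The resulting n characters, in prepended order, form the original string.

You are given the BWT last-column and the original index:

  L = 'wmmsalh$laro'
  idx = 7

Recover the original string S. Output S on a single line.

Answer: marshmallow$

Derivation:
LF mapping: 11 6 7 10 1 4 3 0 5 2 9 8
Walk LF starting at row 7, prepending L[row]:
  step 1: row=7, L[7]='$', prepend. Next row=LF[7]=0
  step 2: row=0, L[0]='w', prepend. Next row=LF[0]=11
  step 3: row=11, L[11]='o', prepend. Next row=LF[11]=8
  step 4: row=8, L[8]='l', prepend. Next row=LF[8]=5
  step 5: row=5, L[5]='l', prepend. Next row=LF[5]=4
  step 6: row=4, L[4]='a', prepend. Next row=LF[4]=1
  step 7: row=1, L[1]='m', prepend. Next row=LF[1]=6
  step 8: row=6, L[6]='h', prepend. Next row=LF[6]=3
  step 9: row=3, L[3]='s', prepend. Next row=LF[3]=10
  step 10: row=10, L[10]='r', prepend. Next row=LF[10]=9
  step 11: row=9, L[9]='a', prepend. Next row=LF[9]=2
  step 12: row=2, L[2]='m', prepend. Next row=LF[2]=7
Reversed output: marshmallow$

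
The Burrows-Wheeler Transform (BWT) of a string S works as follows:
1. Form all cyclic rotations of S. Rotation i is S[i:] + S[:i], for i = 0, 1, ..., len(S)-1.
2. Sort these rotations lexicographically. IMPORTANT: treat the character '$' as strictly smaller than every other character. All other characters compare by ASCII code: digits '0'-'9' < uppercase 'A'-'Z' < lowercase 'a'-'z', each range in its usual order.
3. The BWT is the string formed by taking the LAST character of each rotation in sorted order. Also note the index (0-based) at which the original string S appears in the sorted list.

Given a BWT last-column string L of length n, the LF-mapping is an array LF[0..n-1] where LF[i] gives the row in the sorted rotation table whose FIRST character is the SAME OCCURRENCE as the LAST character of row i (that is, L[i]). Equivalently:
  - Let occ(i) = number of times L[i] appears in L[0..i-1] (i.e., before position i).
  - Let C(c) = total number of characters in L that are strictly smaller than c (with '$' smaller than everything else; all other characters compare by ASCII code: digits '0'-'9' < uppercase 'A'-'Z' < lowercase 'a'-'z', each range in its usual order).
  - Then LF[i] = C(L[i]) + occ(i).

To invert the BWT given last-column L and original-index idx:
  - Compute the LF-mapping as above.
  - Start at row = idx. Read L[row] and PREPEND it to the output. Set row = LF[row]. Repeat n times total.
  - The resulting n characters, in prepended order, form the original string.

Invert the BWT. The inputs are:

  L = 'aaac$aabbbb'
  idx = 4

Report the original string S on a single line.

LF mapping: 1 2 3 10 0 4 5 6 7 8 9
Walk LF starting at row 4, prepending L[row]:
  step 1: row=4, L[4]='$', prepend. Next row=LF[4]=0
  step 2: row=0, L[0]='a', prepend. Next row=LF[0]=1
  step 3: row=1, L[1]='a', prepend. Next row=LF[1]=2
  step 4: row=2, L[2]='a', prepend. Next row=LF[2]=3
  step 5: row=3, L[3]='c', prepend. Next row=LF[3]=10
  step 6: row=10, L[10]='b', prepend. Next row=LF[10]=9
  step 7: row=9, L[9]='b', prepend. Next row=LF[9]=8
  step 8: row=8, L[8]='b', prepend. Next row=LF[8]=7
  step 9: row=7, L[7]='b', prepend. Next row=LF[7]=6
  step 10: row=6, L[6]='a', prepend. Next row=LF[6]=5
  step 11: row=5, L[5]='a', prepend. Next row=LF[5]=4
Reversed output: aabbbbcaaa$

Answer: aabbbbcaaa$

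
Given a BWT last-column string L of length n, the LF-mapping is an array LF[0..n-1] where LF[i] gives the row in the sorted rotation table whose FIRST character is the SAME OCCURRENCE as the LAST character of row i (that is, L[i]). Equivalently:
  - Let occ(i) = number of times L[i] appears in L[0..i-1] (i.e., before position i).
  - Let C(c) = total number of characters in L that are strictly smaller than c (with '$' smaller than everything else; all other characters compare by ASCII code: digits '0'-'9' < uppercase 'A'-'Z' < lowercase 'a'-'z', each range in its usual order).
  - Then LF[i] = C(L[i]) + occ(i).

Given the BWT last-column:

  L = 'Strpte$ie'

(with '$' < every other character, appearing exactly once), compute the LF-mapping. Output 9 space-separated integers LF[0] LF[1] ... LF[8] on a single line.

Char counts: '$':1, 'S':1, 'e':2, 'i':1, 'p':1, 'r':1, 't':2
C (first-col start): C('$')=0, C('S')=1, C('e')=2, C('i')=4, C('p')=5, C('r')=6, C('t')=7
L[0]='S': occ=0, LF[0]=C('S')+0=1+0=1
L[1]='t': occ=0, LF[1]=C('t')+0=7+0=7
L[2]='r': occ=0, LF[2]=C('r')+0=6+0=6
L[3]='p': occ=0, LF[3]=C('p')+0=5+0=5
L[4]='t': occ=1, LF[4]=C('t')+1=7+1=8
L[5]='e': occ=0, LF[5]=C('e')+0=2+0=2
L[6]='$': occ=0, LF[6]=C('$')+0=0+0=0
L[7]='i': occ=0, LF[7]=C('i')+0=4+0=4
L[8]='e': occ=1, LF[8]=C('e')+1=2+1=3

Answer: 1 7 6 5 8 2 0 4 3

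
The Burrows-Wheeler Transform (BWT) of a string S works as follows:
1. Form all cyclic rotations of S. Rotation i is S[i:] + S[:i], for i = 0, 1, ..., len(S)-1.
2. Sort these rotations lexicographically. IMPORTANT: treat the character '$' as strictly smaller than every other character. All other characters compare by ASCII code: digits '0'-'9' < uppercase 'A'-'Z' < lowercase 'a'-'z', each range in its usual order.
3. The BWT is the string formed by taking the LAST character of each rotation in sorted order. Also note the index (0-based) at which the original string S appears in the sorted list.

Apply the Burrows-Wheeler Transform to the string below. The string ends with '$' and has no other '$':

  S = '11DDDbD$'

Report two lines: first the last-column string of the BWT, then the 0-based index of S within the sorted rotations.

Answer: D$1b1DDD
1

Derivation:
All 8 rotations (rotation i = S[i:]+S[:i]):
  rot[0] = 11DDDbD$
  rot[1] = 1DDDbD$1
  rot[2] = DDDbD$11
  rot[3] = DDbD$11D
  rot[4] = DbD$11DD
  rot[5] = bD$11DDD
  rot[6] = D$11DDDb
  rot[7] = $11DDDbD
Sorted (with $ < everything):
  sorted[0] = $11DDDbD  (last char: 'D')
  sorted[1] = 11DDDbD$  (last char: '$')
  sorted[2] = 1DDDbD$1  (last char: '1')
  sorted[3] = D$11DDDb  (last char: 'b')
  sorted[4] = DDDbD$11  (last char: '1')
  sorted[5] = DDbD$11D  (last char: 'D')
  sorted[6] = DbD$11DD  (last char: 'D')
  sorted[7] = bD$11DDD  (last char: 'D')
Last column: D$1b1DDD
Original string S is at sorted index 1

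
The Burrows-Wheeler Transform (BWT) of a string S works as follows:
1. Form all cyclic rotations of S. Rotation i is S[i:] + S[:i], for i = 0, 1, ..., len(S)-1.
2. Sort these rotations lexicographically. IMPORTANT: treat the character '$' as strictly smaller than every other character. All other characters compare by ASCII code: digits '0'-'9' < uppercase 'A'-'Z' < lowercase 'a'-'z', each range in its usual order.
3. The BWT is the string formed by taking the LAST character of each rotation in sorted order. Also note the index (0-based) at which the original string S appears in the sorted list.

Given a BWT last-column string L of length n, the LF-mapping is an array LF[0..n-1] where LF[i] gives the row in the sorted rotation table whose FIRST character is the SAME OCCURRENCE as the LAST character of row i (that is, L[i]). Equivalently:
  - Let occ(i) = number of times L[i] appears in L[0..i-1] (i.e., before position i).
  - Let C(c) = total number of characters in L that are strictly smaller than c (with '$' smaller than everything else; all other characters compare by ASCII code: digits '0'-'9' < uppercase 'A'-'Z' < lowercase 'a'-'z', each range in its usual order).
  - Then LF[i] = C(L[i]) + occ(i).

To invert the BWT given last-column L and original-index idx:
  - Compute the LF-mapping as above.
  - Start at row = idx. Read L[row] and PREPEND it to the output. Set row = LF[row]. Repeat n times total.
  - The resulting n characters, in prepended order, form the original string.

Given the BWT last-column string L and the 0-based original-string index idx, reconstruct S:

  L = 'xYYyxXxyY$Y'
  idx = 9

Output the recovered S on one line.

LF mapping: 6 2 3 9 7 1 8 10 4 0 5
Walk LF starting at row 9, prepending L[row]:
  step 1: row=9, L[9]='$', prepend. Next row=LF[9]=0
  step 2: row=0, L[0]='x', prepend. Next row=LF[0]=6
  step 3: row=6, L[6]='x', prepend. Next row=LF[6]=8
  step 4: row=8, L[8]='Y', prepend. Next row=LF[8]=4
  step 5: row=4, L[4]='x', prepend. Next row=LF[4]=7
  step 6: row=7, L[7]='y', prepend. Next row=LF[7]=10
  step 7: row=10, L[10]='Y', prepend. Next row=LF[10]=5
  step 8: row=5, L[5]='X', prepend. Next row=LF[5]=1
  step 9: row=1, L[1]='Y', prepend. Next row=LF[1]=2
  step 10: row=2, L[2]='Y', prepend. Next row=LF[2]=3
  step 11: row=3, L[3]='y', prepend. Next row=LF[3]=9
Reversed output: yYYXYyxYxx$

Answer: yYYXYyxYxx$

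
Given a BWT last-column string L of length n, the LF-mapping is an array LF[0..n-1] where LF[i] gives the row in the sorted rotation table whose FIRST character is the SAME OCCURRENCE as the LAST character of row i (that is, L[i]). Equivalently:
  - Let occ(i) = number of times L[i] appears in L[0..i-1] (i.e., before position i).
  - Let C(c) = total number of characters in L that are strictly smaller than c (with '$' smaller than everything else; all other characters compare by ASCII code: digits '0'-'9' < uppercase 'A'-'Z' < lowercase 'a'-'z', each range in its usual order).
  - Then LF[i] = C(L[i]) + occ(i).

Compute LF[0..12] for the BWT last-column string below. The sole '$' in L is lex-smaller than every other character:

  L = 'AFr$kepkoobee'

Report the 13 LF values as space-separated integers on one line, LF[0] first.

Char counts: '$':1, 'A':1, 'F':1, 'b':1, 'e':3, 'k':2, 'o':2, 'p':1, 'r':1
C (first-col start): C('$')=0, C('A')=1, C('F')=2, C('b')=3, C('e')=4, C('k')=7, C('o')=9, C('p')=11, C('r')=12
L[0]='A': occ=0, LF[0]=C('A')+0=1+0=1
L[1]='F': occ=0, LF[1]=C('F')+0=2+0=2
L[2]='r': occ=0, LF[2]=C('r')+0=12+0=12
L[3]='$': occ=0, LF[3]=C('$')+0=0+0=0
L[4]='k': occ=0, LF[4]=C('k')+0=7+0=7
L[5]='e': occ=0, LF[5]=C('e')+0=4+0=4
L[6]='p': occ=0, LF[6]=C('p')+0=11+0=11
L[7]='k': occ=1, LF[7]=C('k')+1=7+1=8
L[8]='o': occ=0, LF[8]=C('o')+0=9+0=9
L[9]='o': occ=1, LF[9]=C('o')+1=9+1=10
L[10]='b': occ=0, LF[10]=C('b')+0=3+0=3
L[11]='e': occ=1, LF[11]=C('e')+1=4+1=5
L[12]='e': occ=2, LF[12]=C('e')+2=4+2=6

Answer: 1 2 12 0 7 4 11 8 9 10 3 5 6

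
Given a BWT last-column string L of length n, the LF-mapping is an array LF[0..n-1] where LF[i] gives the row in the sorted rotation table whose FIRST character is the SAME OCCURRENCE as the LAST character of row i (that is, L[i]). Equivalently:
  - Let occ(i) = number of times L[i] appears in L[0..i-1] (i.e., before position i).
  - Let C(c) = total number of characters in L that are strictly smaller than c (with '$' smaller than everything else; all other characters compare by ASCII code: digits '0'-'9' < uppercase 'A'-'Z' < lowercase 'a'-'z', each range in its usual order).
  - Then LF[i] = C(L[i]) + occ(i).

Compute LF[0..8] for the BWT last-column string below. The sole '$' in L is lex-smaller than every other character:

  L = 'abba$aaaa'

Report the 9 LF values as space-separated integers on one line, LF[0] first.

Answer: 1 7 8 2 0 3 4 5 6

Derivation:
Char counts: '$':1, 'a':6, 'b':2
C (first-col start): C('$')=0, C('a')=1, C('b')=7
L[0]='a': occ=0, LF[0]=C('a')+0=1+0=1
L[1]='b': occ=0, LF[1]=C('b')+0=7+0=7
L[2]='b': occ=1, LF[2]=C('b')+1=7+1=8
L[3]='a': occ=1, LF[3]=C('a')+1=1+1=2
L[4]='$': occ=0, LF[4]=C('$')+0=0+0=0
L[5]='a': occ=2, LF[5]=C('a')+2=1+2=3
L[6]='a': occ=3, LF[6]=C('a')+3=1+3=4
L[7]='a': occ=4, LF[7]=C('a')+4=1+4=5
L[8]='a': occ=5, LF[8]=C('a')+5=1+5=6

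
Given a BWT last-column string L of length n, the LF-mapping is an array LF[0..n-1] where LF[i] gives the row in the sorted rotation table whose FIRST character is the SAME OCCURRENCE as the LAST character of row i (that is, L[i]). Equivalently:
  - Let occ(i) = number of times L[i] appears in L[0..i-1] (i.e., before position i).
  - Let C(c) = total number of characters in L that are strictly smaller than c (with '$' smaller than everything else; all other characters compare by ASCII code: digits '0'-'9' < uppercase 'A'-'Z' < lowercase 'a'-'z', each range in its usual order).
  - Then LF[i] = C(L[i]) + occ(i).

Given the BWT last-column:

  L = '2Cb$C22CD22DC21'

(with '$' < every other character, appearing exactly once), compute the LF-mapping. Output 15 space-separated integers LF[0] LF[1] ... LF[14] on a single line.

Answer: 2 8 14 0 9 3 4 10 12 5 6 13 11 7 1

Derivation:
Char counts: '$':1, '1':1, '2':6, 'C':4, 'D':2, 'b':1
C (first-col start): C('$')=0, C('1')=1, C('2')=2, C('C')=8, C('D')=12, C('b')=14
L[0]='2': occ=0, LF[0]=C('2')+0=2+0=2
L[1]='C': occ=0, LF[1]=C('C')+0=8+0=8
L[2]='b': occ=0, LF[2]=C('b')+0=14+0=14
L[3]='$': occ=0, LF[3]=C('$')+0=0+0=0
L[4]='C': occ=1, LF[4]=C('C')+1=8+1=9
L[5]='2': occ=1, LF[5]=C('2')+1=2+1=3
L[6]='2': occ=2, LF[6]=C('2')+2=2+2=4
L[7]='C': occ=2, LF[7]=C('C')+2=8+2=10
L[8]='D': occ=0, LF[8]=C('D')+0=12+0=12
L[9]='2': occ=3, LF[9]=C('2')+3=2+3=5
L[10]='2': occ=4, LF[10]=C('2')+4=2+4=6
L[11]='D': occ=1, LF[11]=C('D')+1=12+1=13
L[12]='C': occ=3, LF[12]=C('C')+3=8+3=11
L[13]='2': occ=5, LF[13]=C('2')+5=2+5=7
L[14]='1': occ=0, LF[14]=C('1')+0=1+0=1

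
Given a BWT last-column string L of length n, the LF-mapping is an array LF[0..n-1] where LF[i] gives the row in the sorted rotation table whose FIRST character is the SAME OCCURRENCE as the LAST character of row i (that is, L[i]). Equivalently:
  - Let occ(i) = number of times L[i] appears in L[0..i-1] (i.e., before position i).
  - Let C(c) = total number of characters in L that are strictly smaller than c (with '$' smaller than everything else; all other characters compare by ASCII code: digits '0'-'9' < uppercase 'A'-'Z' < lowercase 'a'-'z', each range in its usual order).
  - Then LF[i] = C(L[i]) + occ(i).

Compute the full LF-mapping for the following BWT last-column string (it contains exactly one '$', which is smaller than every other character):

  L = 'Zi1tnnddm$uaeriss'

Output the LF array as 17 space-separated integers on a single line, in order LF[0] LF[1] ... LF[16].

Answer: 2 7 1 15 10 11 4 5 9 0 16 3 6 12 8 13 14

Derivation:
Char counts: '$':1, '1':1, 'Z':1, 'a':1, 'd':2, 'e':1, 'i':2, 'm':1, 'n':2, 'r':1, 's':2, 't':1, 'u':1
C (first-col start): C('$')=0, C('1')=1, C('Z')=2, C('a')=3, C('d')=4, C('e')=6, C('i')=7, C('m')=9, C('n')=10, C('r')=12, C('s')=13, C('t')=15, C('u')=16
L[0]='Z': occ=0, LF[0]=C('Z')+0=2+0=2
L[1]='i': occ=0, LF[1]=C('i')+0=7+0=7
L[2]='1': occ=0, LF[2]=C('1')+0=1+0=1
L[3]='t': occ=0, LF[3]=C('t')+0=15+0=15
L[4]='n': occ=0, LF[4]=C('n')+0=10+0=10
L[5]='n': occ=1, LF[5]=C('n')+1=10+1=11
L[6]='d': occ=0, LF[6]=C('d')+0=4+0=4
L[7]='d': occ=1, LF[7]=C('d')+1=4+1=5
L[8]='m': occ=0, LF[8]=C('m')+0=9+0=9
L[9]='$': occ=0, LF[9]=C('$')+0=0+0=0
L[10]='u': occ=0, LF[10]=C('u')+0=16+0=16
L[11]='a': occ=0, LF[11]=C('a')+0=3+0=3
L[12]='e': occ=0, LF[12]=C('e')+0=6+0=6
L[13]='r': occ=0, LF[13]=C('r')+0=12+0=12
L[14]='i': occ=1, LF[14]=C('i')+1=7+1=8
L[15]='s': occ=0, LF[15]=C('s')+0=13+0=13
L[16]='s': occ=1, LF[16]=C('s')+1=13+1=14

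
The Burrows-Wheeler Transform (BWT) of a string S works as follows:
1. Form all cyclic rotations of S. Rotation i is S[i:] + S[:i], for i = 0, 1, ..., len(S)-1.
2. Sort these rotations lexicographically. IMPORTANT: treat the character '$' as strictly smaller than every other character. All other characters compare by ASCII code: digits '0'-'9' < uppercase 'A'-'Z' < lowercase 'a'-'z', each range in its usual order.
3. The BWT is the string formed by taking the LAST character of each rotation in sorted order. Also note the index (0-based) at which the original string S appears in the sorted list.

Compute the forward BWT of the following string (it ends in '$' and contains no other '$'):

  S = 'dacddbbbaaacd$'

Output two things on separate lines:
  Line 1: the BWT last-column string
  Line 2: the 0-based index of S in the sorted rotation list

Answer: dbaadbbdaac$dc
11

Derivation:
All 14 rotations (rotation i = S[i:]+S[:i]):
  rot[0] = dacddbbbaaacd$
  rot[1] = acddbbbaaacd$d
  rot[2] = cddbbbaaacd$da
  rot[3] = ddbbbaaacd$dac
  rot[4] = dbbbaaacd$dacd
  rot[5] = bbbaaacd$dacdd
  rot[6] = bbaaacd$dacddb
  rot[7] = baaacd$dacddbb
  rot[8] = aaacd$dacddbbb
  rot[9] = aacd$dacddbbba
  rot[10] = acd$dacddbbbaa
  rot[11] = cd$dacddbbbaaa
  rot[12] = d$dacddbbbaaac
  rot[13] = $dacddbbbaaacd
Sorted (with $ < everything):
  sorted[0] = $dacddbbbaaacd  (last char: 'd')
  sorted[1] = aaacd$dacddbbb  (last char: 'b')
  sorted[2] = aacd$dacddbbba  (last char: 'a')
  sorted[3] = acd$dacddbbbaa  (last char: 'a')
  sorted[4] = acddbbbaaacd$d  (last char: 'd')
  sorted[5] = baaacd$dacddbb  (last char: 'b')
  sorted[6] = bbaaacd$dacddb  (last char: 'b')
  sorted[7] = bbbaaacd$dacdd  (last char: 'd')
  sorted[8] = cd$dacddbbbaaa  (last char: 'a')
  sorted[9] = cddbbbaaacd$da  (last char: 'a')
  sorted[10] = d$dacddbbbaaac  (last char: 'c')
  sorted[11] = dacddbbbaaacd$  (last char: '$')
  sorted[12] = dbbbaaacd$dacd  (last char: 'd')
  sorted[13] = ddbbbaaacd$dac  (last char: 'c')
Last column: dbaadbbdaac$dc
Original string S is at sorted index 11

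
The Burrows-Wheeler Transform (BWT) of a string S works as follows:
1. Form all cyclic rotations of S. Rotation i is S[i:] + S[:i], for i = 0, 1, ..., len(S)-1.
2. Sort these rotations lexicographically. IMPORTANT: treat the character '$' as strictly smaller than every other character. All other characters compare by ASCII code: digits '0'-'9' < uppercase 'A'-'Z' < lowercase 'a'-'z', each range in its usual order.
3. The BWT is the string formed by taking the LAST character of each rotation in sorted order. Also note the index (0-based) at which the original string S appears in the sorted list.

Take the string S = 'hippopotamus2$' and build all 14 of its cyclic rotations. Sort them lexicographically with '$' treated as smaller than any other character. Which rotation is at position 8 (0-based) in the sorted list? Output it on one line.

All 14 rotations (rotation i = S[i:]+S[:i]):
  rot[0] = hippopotamus2$
  rot[1] = ippopotamus2$h
  rot[2] = ppopotamus2$hi
  rot[3] = popotamus2$hip
  rot[4] = opotamus2$hipp
  rot[5] = potamus2$hippo
  rot[6] = otamus2$hippop
  rot[7] = tamus2$hippopo
  rot[8] = amus2$hippopot
  rot[9] = mus2$hippopota
  rot[10] = us2$hippopotam
  rot[11] = s2$hippopotamu
  rot[12] = 2$hippopotamus
  rot[13] = $hippopotamus2
Sorted (with $ < everything):
  sorted[0] = $hippopotamus2
  sorted[1] = 2$hippopotamus
  sorted[2] = amus2$hippopot
  sorted[3] = hippopotamus2$
  sorted[4] = ippopotamus2$h
  sorted[5] = mus2$hippopota
  sorted[6] = opotamus2$hipp
  sorted[7] = otamus2$hippop
  sorted[8] = popotamus2$hip
  sorted[9] = potamus2$hippo
  sorted[10] = ppopotamus2$hi
  sorted[11] = s2$hippopotamu
  sorted[12] = tamus2$hippopo
  sorted[13] = us2$hippopotam
sorted[8] = popotamus2$hip

Answer: popotamus2$hip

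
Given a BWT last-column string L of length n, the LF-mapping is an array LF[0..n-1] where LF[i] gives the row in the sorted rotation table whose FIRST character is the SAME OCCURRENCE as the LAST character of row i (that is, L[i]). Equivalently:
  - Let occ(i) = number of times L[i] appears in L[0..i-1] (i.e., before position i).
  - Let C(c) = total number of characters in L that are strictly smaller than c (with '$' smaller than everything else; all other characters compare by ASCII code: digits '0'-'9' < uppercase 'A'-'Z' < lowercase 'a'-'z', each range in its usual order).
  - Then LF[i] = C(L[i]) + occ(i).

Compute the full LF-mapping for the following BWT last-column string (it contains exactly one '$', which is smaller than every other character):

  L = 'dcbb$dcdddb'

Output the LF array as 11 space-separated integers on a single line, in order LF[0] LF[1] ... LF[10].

Char counts: '$':1, 'b':3, 'c':2, 'd':5
C (first-col start): C('$')=0, C('b')=1, C('c')=4, C('d')=6
L[0]='d': occ=0, LF[0]=C('d')+0=6+0=6
L[1]='c': occ=0, LF[1]=C('c')+0=4+0=4
L[2]='b': occ=0, LF[2]=C('b')+0=1+0=1
L[3]='b': occ=1, LF[3]=C('b')+1=1+1=2
L[4]='$': occ=0, LF[4]=C('$')+0=0+0=0
L[5]='d': occ=1, LF[5]=C('d')+1=6+1=7
L[6]='c': occ=1, LF[6]=C('c')+1=4+1=5
L[7]='d': occ=2, LF[7]=C('d')+2=6+2=8
L[8]='d': occ=3, LF[8]=C('d')+3=6+3=9
L[9]='d': occ=4, LF[9]=C('d')+4=6+4=10
L[10]='b': occ=2, LF[10]=C('b')+2=1+2=3

Answer: 6 4 1 2 0 7 5 8 9 10 3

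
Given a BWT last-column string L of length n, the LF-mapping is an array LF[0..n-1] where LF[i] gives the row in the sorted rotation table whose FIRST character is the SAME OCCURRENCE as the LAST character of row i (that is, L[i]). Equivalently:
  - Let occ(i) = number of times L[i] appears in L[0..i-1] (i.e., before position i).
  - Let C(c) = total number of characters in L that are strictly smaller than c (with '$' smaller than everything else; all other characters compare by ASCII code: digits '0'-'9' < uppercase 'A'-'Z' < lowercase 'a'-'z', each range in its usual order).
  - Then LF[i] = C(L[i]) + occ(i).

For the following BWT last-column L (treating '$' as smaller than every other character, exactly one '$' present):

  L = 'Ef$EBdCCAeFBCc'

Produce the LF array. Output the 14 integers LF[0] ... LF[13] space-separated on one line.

Char counts: '$':1, 'A':1, 'B':2, 'C':3, 'E':2, 'F':1, 'c':1, 'd':1, 'e':1, 'f':1
C (first-col start): C('$')=0, C('A')=1, C('B')=2, C('C')=4, C('E')=7, C('F')=9, C('c')=10, C('d')=11, C('e')=12, C('f')=13
L[0]='E': occ=0, LF[0]=C('E')+0=7+0=7
L[1]='f': occ=0, LF[1]=C('f')+0=13+0=13
L[2]='$': occ=0, LF[2]=C('$')+0=0+0=0
L[3]='E': occ=1, LF[3]=C('E')+1=7+1=8
L[4]='B': occ=0, LF[4]=C('B')+0=2+0=2
L[5]='d': occ=0, LF[5]=C('d')+0=11+0=11
L[6]='C': occ=0, LF[6]=C('C')+0=4+0=4
L[7]='C': occ=1, LF[7]=C('C')+1=4+1=5
L[8]='A': occ=0, LF[8]=C('A')+0=1+0=1
L[9]='e': occ=0, LF[9]=C('e')+0=12+0=12
L[10]='F': occ=0, LF[10]=C('F')+0=9+0=9
L[11]='B': occ=1, LF[11]=C('B')+1=2+1=3
L[12]='C': occ=2, LF[12]=C('C')+2=4+2=6
L[13]='c': occ=0, LF[13]=C('c')+0=10+0=10

Answer: 7 13 0 8 2 11 4 5 1 12 9 3 6 10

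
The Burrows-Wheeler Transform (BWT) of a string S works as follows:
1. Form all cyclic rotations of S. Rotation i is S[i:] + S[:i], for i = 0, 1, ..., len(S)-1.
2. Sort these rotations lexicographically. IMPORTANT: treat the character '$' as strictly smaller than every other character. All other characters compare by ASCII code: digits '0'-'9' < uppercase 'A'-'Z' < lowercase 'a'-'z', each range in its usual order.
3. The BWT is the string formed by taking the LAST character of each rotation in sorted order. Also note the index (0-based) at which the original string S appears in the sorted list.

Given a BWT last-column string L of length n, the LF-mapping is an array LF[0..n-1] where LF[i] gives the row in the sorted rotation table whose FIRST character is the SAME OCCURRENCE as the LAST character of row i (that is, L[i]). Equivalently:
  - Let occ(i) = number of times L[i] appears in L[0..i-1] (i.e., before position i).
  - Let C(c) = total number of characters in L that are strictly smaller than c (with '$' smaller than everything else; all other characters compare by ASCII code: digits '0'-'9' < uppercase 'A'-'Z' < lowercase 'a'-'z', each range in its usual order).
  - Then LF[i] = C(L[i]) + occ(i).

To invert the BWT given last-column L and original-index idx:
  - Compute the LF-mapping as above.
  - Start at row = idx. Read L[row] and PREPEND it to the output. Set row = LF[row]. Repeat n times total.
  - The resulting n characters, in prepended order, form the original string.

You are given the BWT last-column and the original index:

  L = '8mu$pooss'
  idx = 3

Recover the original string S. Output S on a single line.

LF mapping: 1 2 8 0 5 3 4 6 7
Walk LF starting at row 3, prepending L[row]:
  step 1: row=3, L[3]='$', prepend. Next row=LF[3]=0
  step 2: row=0, L[0]='8', prepend. Next row=LF[0]=1
  step 3: row=1, L[1]='m', prepend. Next row=LF[1]=2
  step 4: row=2, L[2]='u', prepend. Next row=LF[2]=8
  step 5: row=8, L[8]='s', prepend. Next row=LF[8]=7
  step 6: row=7, L[7]='s', prepend. Next row=LF[7]=6
  step 7: row=6, L[6]='o', prepend. Next row=LF[6]=4
  step 8: row=4, L[4]='p', prepend. Next row=LF[4]=5
  step 9: row=5, L[5]='o', prepend. Next row=LF[5]=3
Reversed output: opossum8$

Answer: opossum8$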